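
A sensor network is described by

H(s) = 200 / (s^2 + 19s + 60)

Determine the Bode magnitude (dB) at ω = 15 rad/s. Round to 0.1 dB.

Substitute s = j15:
Numerator: 200 = 200 + j0
Denominator: (j15)^2 + 19(j15) + 60 = -165 + j285
|N| = √(200² + 0²) ≈ 200, ∠N ≈ 0.00°
|D| = √(165² + 285²) ≈ 329.32, ∠D ≈ 120.07°
|H| = 200 / 329.32 ≈ 0.60731
Gain = 20 log₁₀(0.60731) ≈ -4.33 dB

-4.3 dB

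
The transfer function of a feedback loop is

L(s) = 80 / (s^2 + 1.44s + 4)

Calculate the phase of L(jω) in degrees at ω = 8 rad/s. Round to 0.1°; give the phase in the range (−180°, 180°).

-169.1°

At s = jω = j8:
quadratic: (j8)² + 1.44·j8 + 4 = -60 + j11.52 → |·| ≈ 61.096, ∠ ≈ 169.13°
∠L = 0.00° − 169.13° = -169.13°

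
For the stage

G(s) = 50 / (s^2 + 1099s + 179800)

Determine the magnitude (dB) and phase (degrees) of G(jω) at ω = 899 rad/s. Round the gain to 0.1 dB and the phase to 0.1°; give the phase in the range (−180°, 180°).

Substitute s = j899:
Numerator: 50 = 50 + j0
Denominator: (j899)^2 + 1099(j899) + 179800 = -628401 + j988001
|N| = √(50² + 0²) ≈ 50, ∠N ≈ 0.00°
|D| = √(628401² + 988001²) ≈ 1.1709e+06, ∠D ≈ 122.46°
|G| = 50 / 1.1709e+06 ≈ 4.2702e-05
Gain = 20 log₁₀(4.2702e-05) ≈ -87.39 dB
∠G = 0.00° − 122.46° = -122.46°

-87.4 dB, -122.5°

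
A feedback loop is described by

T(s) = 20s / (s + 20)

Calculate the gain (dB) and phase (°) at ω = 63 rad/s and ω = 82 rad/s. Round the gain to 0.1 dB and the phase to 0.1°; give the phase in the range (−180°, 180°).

ω = 63: 25.6 dB, 17.6°; ω = 82: 25.8 dB, 13.7°

At s = jω = j63:
zero at origin: s = j63 → |·| = 63, ∠ = 90.00°
pole (s+20): 20 + j63 → |·| = √(20²+63²) = √4369 ≈ 66.098, ∠ = arctan(63/20) ≈ 72.39°
|T| = 20 · 63 / 66.098 ≈ 19.063
Gain = 20 log₁₀(19.063) ≈ 25.60 dB
∠T = 90.00° − 72.39° = 17.61°

At s = jω = j82:
zero at origin: s = j82 → |·| = 82, ∠ = 90.00°
pole (s+20): 20 + j82 → |·| = √(20²+82²) = √7124 ≈ 84.404, ∠ = arctan(82/20) ≈ 76.29°
|T| = 20 · 82 / 84.404 ≈ 19.43
Gain = 20 log₁₀(19.43) ≈ 25.77 dB
∠T = 90.00° − 76.29° = 13.71°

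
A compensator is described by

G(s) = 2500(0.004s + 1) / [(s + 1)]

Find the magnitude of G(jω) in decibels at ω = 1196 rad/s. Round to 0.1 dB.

20.2 dB

At ω = 1196 rad/s:
zero (1 + j1196·0.004) = 1 + j4.784 → |·| ≈ 4.8874, ∠ ≈ 78.19°
pole (1 + j1196·1) = 1 + j1196 → |·| ≈ 1196, ∠ ≈ 89.95°
|G| = 2500 · 4.8874 / (1196) ≈ 10.216
Gain = 20 log₁₀(10.216) ≈ 20.19 dB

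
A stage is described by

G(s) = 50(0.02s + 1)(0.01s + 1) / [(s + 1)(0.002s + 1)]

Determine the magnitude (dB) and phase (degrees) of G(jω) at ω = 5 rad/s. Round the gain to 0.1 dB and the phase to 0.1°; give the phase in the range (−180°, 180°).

At ω = 5 rad/s:
zero (1 + j5·0.02) = 1 + j0.1 → |·| ≈ 1.005, ∠ ≈ 5.71°
zero (1 + j5·0.01) = 1 + j0.05 → |·| ≈ 1.0012, ∠ ≈ 2.86°
pole (1 + j5·1) = 1 + j5 → |·| ≈ 5.099, ∠ ≈ 78.69°
pole (1 + j5·0.002) = 1 + j0.01 → |·| ≈ 1, ∠ ≈ 0.57°
|G| = 50 · 1.005 · 1.0012 / (5.099 · 1) ≈ 9.8667
Gain = 20 log₁₀(9.8667) ≈ 19.88 dB
∠G = (5.71° + 2.86°) − (78.69° + 0.57°) = -70.69°

19.9 dB, -70.7°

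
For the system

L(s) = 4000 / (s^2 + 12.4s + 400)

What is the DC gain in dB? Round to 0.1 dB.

L(0) = 4000 / 400 = 10
20 log₁₀(10) ≈ 20.00 dB

20.0 dB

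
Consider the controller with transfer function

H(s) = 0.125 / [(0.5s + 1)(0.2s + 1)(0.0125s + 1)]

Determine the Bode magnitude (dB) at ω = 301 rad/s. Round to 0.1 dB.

At ω = 301 rad/s:
pole (1 + j301·0.5) = 1 + j150.5 → |·| ≈ 150.5, ∠ ≈ 89.62°
pole (1 + j301·0.2) = 1 + j60.2 → |·| ≈ 60.208, ∠ ≈ 89.05°
pole (1 + j301·0.0125) = 1 + j3.7625 → |·| ≈ 3.8931, ∠ ≈ 75.12°
|H| = 0.125 · 1 / (150.5 · 60.208 · 3.8931) ≈ 3.5434e-06
Gain = 20 log₁₀(3.5434e-06) ≈ -109.01 dB

-109.0 dB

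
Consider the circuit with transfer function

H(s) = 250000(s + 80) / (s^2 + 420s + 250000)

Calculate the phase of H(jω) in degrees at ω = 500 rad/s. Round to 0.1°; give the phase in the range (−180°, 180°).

-9.1°

At s = jω = j500:
zero (s+80): 80 + j500 → |·| = √(80²+500²) = √256400 ≈ 506.36, ∠ = arctan(500/80) ≈ 80.91°
quadratic: (j500)² + 420·j500 + 250000 = 0 + j210000 → |·| ≈ 2.1e+05, ∠ ≈ 90.00°
∠H = 80.91° − 90.00° = -9.09°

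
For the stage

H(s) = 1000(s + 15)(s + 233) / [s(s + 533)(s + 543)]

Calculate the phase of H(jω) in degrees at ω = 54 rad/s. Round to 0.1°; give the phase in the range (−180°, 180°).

At s = jω = j54:
zero (s+15): 15 + j54 → |·| = √(15²+54²) = √3141 ≈ 56.045, ∠ = arctan(54/15) ≈ 74.48°
zero (s+233): 233 + j54 → |·| = √(233²+54²) = √57205 ≈ 239.18, ∠ = arctan(54/233) ≈ 13.05°
pole (s+533): 533 + j54 → |·| = √(533²+54²) = √287005 ≈ 535.73, ∠ = arctan(54/533) ≈ 5.79°
pole (s+543): 543 + j54 → |·| = √(543²+54²) = √297765 ≈ 545.68, ∠ = arctan(54/543) ≈ 5.68°
pole at origin: |s| = 54, ∠ = 90.00° (in denominator)
∠H = 87.53° − 101.47° = -13.94°

-13.9°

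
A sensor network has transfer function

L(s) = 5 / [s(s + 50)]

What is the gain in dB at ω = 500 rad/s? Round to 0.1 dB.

At s = jω = j500:
pole (s+50): 50 + j500 → |·| = √(50²+500²) = √252500 ≈ 502.49, ∠ = arctan(500/50) ≈ 84.29°
pole at origin: |s| = 500, ∠ = 90.00° (in denominator)
|L| = 5 / 2.5124e+05 ≈ 1.9901e-05
Gain = 20 log₁₀(1.9901e-05) ≈ -94.02 dB

-94.0 dB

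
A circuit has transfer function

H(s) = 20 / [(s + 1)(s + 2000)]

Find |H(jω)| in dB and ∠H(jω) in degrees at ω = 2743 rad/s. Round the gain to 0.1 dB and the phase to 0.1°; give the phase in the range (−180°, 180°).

-113.4 dB, -143.9°

At s = jω = j2743:
pole (s+1): 1 + j2743 → |·| = √(1²+2743²) = √7524050 ≈ 2743, ∠ = arctan(2743/1) ≈ 89.98°
pole (s+2000): 2000 + j2743 → |·| = √(2000²+2743²) = √11524049 ≈ 3394.7, ∠ = arctan(2743/2000) ≈ 53.90°
|H| = 20 / 9.3117e+06 ≈ 2.1478e-06
Gain = 20 log₁₀(2.1478e-06) ≈ -113.36 dB
∠H = 0.00° − 143.88° = -143.88°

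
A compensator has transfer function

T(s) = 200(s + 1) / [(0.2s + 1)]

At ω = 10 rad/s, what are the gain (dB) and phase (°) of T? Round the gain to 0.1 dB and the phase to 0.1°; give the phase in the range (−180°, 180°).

59.1 dB, 20.9°

At ω = 10 rad/s:
zero (1 + j10·1) = 1 + j10 → |·| ≈ 10.05, ∠ ≈ 84.29°
pole (1 + j10·0.2) = 1 + j2 → |·| ≈ 2.2361, ∠ ≈ 63.43°
|T| = 200 · 10.05 / (2.2361) ≈ 898.89
Gain = 20 log₁₀(898.89) ≈ 59.07 dB
∠T = (84.29°) − (63.43°) = 20.86°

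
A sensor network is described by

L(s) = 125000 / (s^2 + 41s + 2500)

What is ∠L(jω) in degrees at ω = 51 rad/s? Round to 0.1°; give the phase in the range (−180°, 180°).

At s = jω = j51:
quadratic: (j51)² + 41·j51 + 2500 = -101 + j2091 → |·| ≈ 2093.4, ∠ ≈ 92.77°
∠L = 0.00° − 92.77° = -92.77°

-92.8°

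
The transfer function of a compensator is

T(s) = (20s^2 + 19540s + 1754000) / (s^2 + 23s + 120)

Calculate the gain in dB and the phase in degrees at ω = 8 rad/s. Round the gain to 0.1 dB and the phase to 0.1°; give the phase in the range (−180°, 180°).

Substitute s = j8:
Numerator: 20(j8)^2 + 19540(j8) + 1754000 = 1752720 + j156320
Denominator: (j8)^2 + 23(j8) + 120 = 56 + j184
|N| = √(1752720² + 156320²) ≈ 1.7597e+06, ∠N ≈ 5.10°
|D| = √(56² + 184²) ≈ 192.33, ∠D ≈ 73.07°
|T| = 1.7597e+06 / 192.33 ≈ 9149.4
Gain = 20 log₁₀(9149.4) ≈ 79.23 dB
∠T = 5.10° − 73.07° = -67.97°

79.2 dB, -68.0°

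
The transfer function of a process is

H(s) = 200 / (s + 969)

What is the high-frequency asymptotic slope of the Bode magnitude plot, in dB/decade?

-20 dB/decade

Each pole contributes −20 dB/decade at high frequency; each zero contributes +20 dB/decade.
Net: 0 zero(s) − 1 pole(s) → -20 dB/decade.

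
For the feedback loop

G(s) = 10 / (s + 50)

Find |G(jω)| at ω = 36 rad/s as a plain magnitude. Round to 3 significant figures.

Substitute s = j36:
Numerator: 10 = 10 + j0
Denominator: (j36) + 50 = 50 + j36
|N| = √(10² + 0²) ≈ 10, ∠N ≈ 0.00°
|D| = √(50² + 36²) ≈ 61.612, ∠D ≈ 35.75°
|G| = 10 / 61.612 ≈ 0.16231

0.162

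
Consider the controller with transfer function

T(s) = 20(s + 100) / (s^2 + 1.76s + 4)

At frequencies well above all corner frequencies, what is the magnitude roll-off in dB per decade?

-20 dB/decade

Each pole contributes −20 dB/decade at high frequency; each zero contributes +20 dB/decade.
Net: 1 zero(s) − 2 pole(s) → -20 dB/decade.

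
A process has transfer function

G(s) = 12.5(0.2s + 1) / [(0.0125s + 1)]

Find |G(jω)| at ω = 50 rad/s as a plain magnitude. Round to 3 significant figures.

107

At ω = 50 rad/s:
zero (1 + j50·0.2) = 1 + j10 → |·| ≈ 10.05, ∠ ≈ 84.29°
pole (1 + j50·0.0125) = 1 + j0.625 → |·| ≈ 1.1792, ∠ ≈ 32.01°
|G| = 12.5 · 10.05 / (1.1792) ≈ 106.53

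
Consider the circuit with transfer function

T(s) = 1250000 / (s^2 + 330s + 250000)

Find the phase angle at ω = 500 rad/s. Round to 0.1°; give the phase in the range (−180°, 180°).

At s = jω = j500:
quadratic: (j500)² + 330·j500 + 250000 = 0 + j165000 → |·| ≈ 1.65e+05, ∠ ≈ 90.00°
∠T = 0.00° − 90.00° = -90.00°

-90.0°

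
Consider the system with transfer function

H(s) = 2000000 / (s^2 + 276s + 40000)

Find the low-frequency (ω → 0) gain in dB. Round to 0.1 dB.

H(0) = 2000000 / 40000 = 50
20 log₁₀(50) ≈ 33.98 dB

34.0 dB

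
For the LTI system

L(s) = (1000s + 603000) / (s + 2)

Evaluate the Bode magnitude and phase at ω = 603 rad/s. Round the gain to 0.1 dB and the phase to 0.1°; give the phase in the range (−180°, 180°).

63.0 dB, -44.8°

Substitute s = j603:
Numerator: 1000(j603) + 603000 = 603000 + j603000
Denominator: (j603) + 2 = 2 + j603
|N| = √(603000² + 603000²) ≈ 8.5277e+05, ∠N ≈ 45.00°
|D| = √(2² + 603²) ≈ 603, ∠D ≈ 89.81°
|L| = 8.5277e+05 / 603 ≈ 1414.2
Gain = 20 log₁₀(1414.2) ≈ 63.01 dB
∠L = 45.00° − 89.81° = -44.81°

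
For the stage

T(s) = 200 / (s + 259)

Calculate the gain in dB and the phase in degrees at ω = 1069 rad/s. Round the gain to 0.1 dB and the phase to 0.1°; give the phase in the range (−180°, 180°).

-14.8 dB, -76.4°

At s = jω = j1069:
pole (s+259): 259 + j1069 → |·| = √(259²+1069²) = √1209842 ≈ 1099.9, ∠ = arctan(1069/259) ≈ 76.38°
|T| = 200 / 1099.9 ≈ 0.18183
Gain = 20 log₁₀(0.18183) ≈ -14.81 dB
∠T = 0.00° − 76.38° = -76.38°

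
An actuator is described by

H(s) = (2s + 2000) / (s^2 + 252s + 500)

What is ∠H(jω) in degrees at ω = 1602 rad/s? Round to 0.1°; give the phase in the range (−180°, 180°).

-113.0°

Substitute s = j1602:
Numerator: 2(j1602) + 2000 = 2000 + j3204
Denominator: (j1602)^2 + 252(j1602) + 500 = -2565904 + j403704
|N| = √(2000² + 3204²) ≈ 3777, ∠N ≈ 58.03°
|D| = √(2565904² + 403704²) ≈ 2.5975e+06, ∠D ≈ 171.06°
∠H = 58.03° − 171.06° = -113.03°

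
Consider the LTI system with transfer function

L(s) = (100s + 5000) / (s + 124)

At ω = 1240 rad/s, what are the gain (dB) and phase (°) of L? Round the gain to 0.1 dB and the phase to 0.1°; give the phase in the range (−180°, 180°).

Substitute s = j1240:
Numerator: 100(j1240) + 5000 = 5000 + j124000
Denominator: (j1240) + 124 = 124 + j1240
|N| = √(5000² + 124000²) ≈ 1.241e+05, ∠N ≈ 87.69°
|D| = √(124² + 1240²) ≈ 1246.2, ∠D ≈ 84.29°
|L| = 1.241e+05 / 1246.2 ≈ 99.583
Gain = 20 log₁₀(99.583) ≈ 39.96 dB
∠L = 87.69° − 84.29° = 3.40°

40.0 dB, 3.4°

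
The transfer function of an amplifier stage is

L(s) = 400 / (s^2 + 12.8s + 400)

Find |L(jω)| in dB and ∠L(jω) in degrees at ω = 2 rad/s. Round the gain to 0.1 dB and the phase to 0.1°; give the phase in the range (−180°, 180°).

At s = jω = j2:
quadratic: (j2)² + 12.8·j2 + 400 = 396 + j25.6 → |·| ≈ 396.83, ∠ ≈ 3.70°
|L| = 400 / 396.83 ≈ 1.008
Gain = 20 log₁₀(1.008) ≈ 0.07 dB
∠L = 0.00° − 3.70° = -3.70°

0.1 dB, -3.7°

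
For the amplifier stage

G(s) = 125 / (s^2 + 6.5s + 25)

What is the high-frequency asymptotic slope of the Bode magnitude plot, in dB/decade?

-40 dB/decade

Each pole contributes −20 dB/decade at high frequency; each zero contributes +20 dB/decade.
Net: 0 zero(s) − 2 pole(s) → -40 dB/decade.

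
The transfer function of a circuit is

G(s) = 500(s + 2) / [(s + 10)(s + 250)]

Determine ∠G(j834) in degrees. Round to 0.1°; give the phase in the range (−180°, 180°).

At s = jω = j834:
zero (s+2): 2 + j834 → |·| = √(2²+834²) = √695560 ≈ 834, ∠ = arctan(834/2) ≈ 89.86°
pole (s+10): 10 + j834 → |·| = √(10²+834²) = √695656 ≈ 834.06, ∠ = arctan(834/10) ≈ 89.31°
pole (s+250): 250 + j834 → |·| = √(250²+834²) = √758056 ≈ 870.66, ∠ = arctan(834/250) ≈ 73.31°
∠G = 89.86° − 162.62° = -72.76°

-72.8°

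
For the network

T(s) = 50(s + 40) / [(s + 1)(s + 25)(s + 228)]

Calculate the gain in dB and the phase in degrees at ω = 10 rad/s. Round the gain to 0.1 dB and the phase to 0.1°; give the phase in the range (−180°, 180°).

At s = jω = j10:
zero (s+40): 40 + j10 → |·| = √(40²+10²) = √1700 ≈ 41.231, ∠ = arctan(10/40) ≈ 14.04°
pole (s+1): 1 + j10 → |·| = √(1²+10²) = √101 ≈ 10.05, ∠ = arctan(10/1) ≈ 84.29°
pole (s+25): 25 + j10 → |·| = √(25²+10²) = √725 ≈ 26.926, ∠ = arctan(10/25) ≈ 21.80°
pole (s+228): 228 + j10 → |·| = √(228²+10²) = √52084 ≈ 228.22, ∠ = arctan(10/228) ≈ 2.51°
|T| = 50 · 41.231 / 61758 ≈ 0.033381
Gain = 20 log₁₀(0.033381) ≈ -29.53 dB
∠T = 14.04° − 108.60° = -94.56°

-29.5 dB, -94.6°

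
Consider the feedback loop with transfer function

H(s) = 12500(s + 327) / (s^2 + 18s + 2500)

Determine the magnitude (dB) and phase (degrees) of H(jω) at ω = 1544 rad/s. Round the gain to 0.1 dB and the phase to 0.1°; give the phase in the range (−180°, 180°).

18.4 dB, -101.3°

At s = jω = j1544:
zero (s+327): 327 + j1544 → |·| = √(327²+1544²) = √2490865 ≈ 1578.2, ∠ = arctan(1544/327) ≈ 78.04°
quadratic: (j1544)² + 18·j1544 + 2500 = -2381436 + j27792 → |·| ≈ 2.3816e+06, ∠ ≈ 179.33°
|H| = 12500 · 1578.2 / 2.3816e+06 ≈ 8.2833
Gain = 20 log₁₀(8.2833) ≈ 18.36 dB
∠H = 78.04° − 179.33° = -101.29°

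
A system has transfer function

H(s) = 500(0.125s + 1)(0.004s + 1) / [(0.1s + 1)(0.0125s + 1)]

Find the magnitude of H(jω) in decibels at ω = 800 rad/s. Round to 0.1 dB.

At ω = 800 rad/s:
zero (1 + j800·0.125) = 1 + j100 → |·| ≈ 100, ∠ ≈ 89.43°
zero (1 + j800·0.004) = 1 + j3.2 → |·| ≈ 3.3526, ∠ ≈ 72.65°
pole (1 + j800·0.1) = 1 + j80 → |·| ≈ 80.006, ∠ ≈ 89.28°
pole (1 + j800·0.0125) = 1 + j10 → |·| ≈ 10.05, ∠ ≈ 84.29°
|H| = 500 · 100 · 3.3526 / (80.006 · 10.05) ≈ 208.48
Gain = 20 log₁₀(208.48) ≈ 46.38 dB

46.4 dB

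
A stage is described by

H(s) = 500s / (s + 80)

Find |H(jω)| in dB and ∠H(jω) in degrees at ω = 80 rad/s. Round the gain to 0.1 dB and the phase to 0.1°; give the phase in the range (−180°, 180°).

51.0 dB, 45.0°

At s = jω = j80:
zero at origin: s = j80 → |·| = 80, ∠ = 90.00°
pole (s+80): 80 + j80 → |·| = √(80²+80²) = √12800 ≈ 113.14, ∠ = arctan(80/80) ≈ 45.00°
|H| = 500 · 80 / 113.14 ≈ 353.54
Gain = 20 log₁₀(353.54) ≈ 50.97 dB
∠H = 90.00° − 45.00° = 45.00°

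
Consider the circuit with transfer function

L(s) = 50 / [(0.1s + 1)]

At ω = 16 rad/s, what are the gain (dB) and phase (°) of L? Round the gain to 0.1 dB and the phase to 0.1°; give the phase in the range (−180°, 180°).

28.5 dB, -58.0°

At ω = 16 rad/s:
pole (1 + j16·0.1) = 1 + j1.6 → |·| ≈ 1.8868, ∠ ≈ 57.99°
|L| = 50 · 1 / (1.8868) ≈ 26.5
Gain = 20 log₁₀(26.5) ≈ 28.46 dB
∠L = (0°) − (57.99°) = -57.99°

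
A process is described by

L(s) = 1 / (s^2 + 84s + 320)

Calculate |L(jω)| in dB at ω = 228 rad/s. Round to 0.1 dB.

-94.8 dB

Substitute s = j228:
Numerator: 1 = 1 + j0
Denominator: (j228)^2 + 84(j228) + 320 = -51664 + j19152
|N| = √(1² + 0²) ≈ 1, ∠N ≈ 0.00°
|D| = √(51664² + 19152²) ≈ 55100, ∠D ≈ 159.66°
|L| = 1 / 55100 ≈ 1.8149e-05
Gain = 20 log₁₀(1.8149e-05) ≈ -94.82 dB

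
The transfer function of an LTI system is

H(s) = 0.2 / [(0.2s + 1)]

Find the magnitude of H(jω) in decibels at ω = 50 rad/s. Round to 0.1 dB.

At ω = 50 rad/s:
pole (1 + j50·0.2) = 1 + j10 → |·| ≈ 10.05, ∠ ≈ 84.29°
|H| = 0.2 · 1 / (10.05) ≈ 0.0199
Gain = 20 log₁₀(0.0199) ≈ -34.02 dB

-34.0 dB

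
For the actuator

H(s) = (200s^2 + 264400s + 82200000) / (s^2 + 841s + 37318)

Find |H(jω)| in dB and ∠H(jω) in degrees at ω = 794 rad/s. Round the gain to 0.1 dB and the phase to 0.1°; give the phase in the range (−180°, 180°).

Substitute s = j794:
Numerator: 200(j794)^2 + 264400(j794) + 82200000 = -43887200 + j209933600
Denominator: (j794)^2 + 841(j794) + 37318 = -593118 + j667754
|N| = √(43887200² + 209933600²) ≈ 2.1447e+08, ∠N ≈ 101.81°
|D| = √(593118² + 667754²) ≈ 8.9313e+05, ∠D ≈ 131.61°
|H| = 2.1447e+08 / 8.9313e+05 ≈ 240.13
Gain = 20 log₁₀(240.13) ≈ 47.61 dB
∠H = 101.81° − 131.61° = -29.80°

47.6 dB, -29.8°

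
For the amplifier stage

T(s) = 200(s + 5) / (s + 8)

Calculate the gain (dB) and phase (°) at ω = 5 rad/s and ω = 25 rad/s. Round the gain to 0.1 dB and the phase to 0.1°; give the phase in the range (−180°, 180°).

ω = 5: 43.5 dB, 13.0°; ω = 25: 45.8 dB, 6.4°

At s = jω = j5:
zero (s+5): 5 + j5 → |·| = √(5²+5²) = √50 ≈ 7.0711, ∠ = arctan(5/5) ≈ 45.00°
pole (s+8): 8 + j5 → |·| = √(8²+5²) = √89 ≈ 9.434, ∠ = arctan(5/8) ≈ 32.01°
|T| = 200 · 7.0711 / 9.434 ≈ 149.91
Gain = 20 log₁₀(149.91) ≈ 43.52 dB
∠T = 45.00° − 32.01° = 12.99°

At s = jω = j25:
zero (s+5): 5 + j25 → |·| = √(5²+25²) = √650 ≈ 25.495, ∠ = arctan(25/5) ≈ 78.69°
pole (s+8): 8 + j25 → |·| = √(8²+25²) = √689 ≈ 26.249, ∠ = arctan(25/8) ≈ 72.26°
|T| = 200 · 25.495 / 26.249 ≈ 194.26
Gain = 20 log₁₀(194.26) ≈ 45.77 dB
∠T = 78.69° − 72.26° = 6.43°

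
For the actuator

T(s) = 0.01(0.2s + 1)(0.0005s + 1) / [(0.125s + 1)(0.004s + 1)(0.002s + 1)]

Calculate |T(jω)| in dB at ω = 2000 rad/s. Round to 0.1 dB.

At ω = 2000 rad/s:
zero (1 + j2000·0.2) = 1 + j400 → |·| ≈ 400, ∠ ≈ 89.86°
zero (1 + j2000·0.0005) = 1 + j1 → |·| ≈ 1.4142, ∠ ≈ 45.00°
pole (1 + j2000·0.125) = 1 + j250 → |·| ≈ 250, ∠ ≈ 89.77°
pole (1 + j2000·0.004) = 1 + j8 → |·| ≈ 8.0623, ∠ ≈ 82.87°
pole (1 + j2000·0.002) = 1 + j4 → |·| ≈ 4.1231, ∠ ≈ 75.96°
|T| = 0.01 · 400 · 1.4142 / (250 · 8.0623 · 4.1231) ≈ 0.00068069
Gain = 20 log₁₀(0.00068069) ≈ -63.34 dB

-63.3 dB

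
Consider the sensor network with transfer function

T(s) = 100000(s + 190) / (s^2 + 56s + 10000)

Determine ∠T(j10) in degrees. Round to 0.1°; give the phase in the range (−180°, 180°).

-0.2°

At s = jω = j10:
zero (s+190): 190 + j10 → |·| = √(190²+10²) = √36200 ≈ 190.26, ∠ = arctan(10/190) ≈ 3.01°
quadratic: (j10)² + 56·j10 + 10000 = 9900 + j560 → |·| ≈ 9915.8, ∠ ≈ 3.24°
∠T = 3.01° − 3.24° = -0.23°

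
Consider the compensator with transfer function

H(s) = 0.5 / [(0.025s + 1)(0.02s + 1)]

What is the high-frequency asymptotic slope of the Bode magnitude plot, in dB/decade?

Each pole contributes −20 dB/decade at high frequency; each zero contributes +20 dB/decade.
Net: 0 zero(s) − 2 pole(s) → -40 dB/decade.

-40 dB/decade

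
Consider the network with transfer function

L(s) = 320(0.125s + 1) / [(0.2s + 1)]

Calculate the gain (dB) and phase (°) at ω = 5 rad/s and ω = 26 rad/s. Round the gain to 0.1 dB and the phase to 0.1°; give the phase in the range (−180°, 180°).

ω = 5: 48.5 dB, -13.0°; ω = 26: 46.3 dB, -6.2°

At ω = 5 rad/s:
zero (1 + j5·0.125) = 1 + j0.625 → |·| ≈ 1.1792, ∠ ≈ 32.01°
pole (1 + j5·0.2) = 1 + j1 → |·| ≈ 1.4142, ∠ ≈ 45.00°
|L| = 320 · 1.1792 / (1.4142) ≈ 266.83
Gain = 20 log₁₀(266.83) ≈ 48.52 dB
∠L = (32.01°) − (45.00°) = -12.99°

At ω = 26 rad/s:
zero (1 + j26·0.125) = 1 + j3.25 → |·| ≈ 3.4004, ∠ ≈ 72.90°
pole (1 + j26·0.2) = 1 + j5.2 → |·| ≈ 5.2953, ∠ ≈ 79.11°
|L| = 320 · 3.4004 / (5.2953) ≈ 205.49
Gain = 20 log₁₀(205.49) ≈ 46.26 dB
∠L = (72.90°) − (79.11°) = -6.21°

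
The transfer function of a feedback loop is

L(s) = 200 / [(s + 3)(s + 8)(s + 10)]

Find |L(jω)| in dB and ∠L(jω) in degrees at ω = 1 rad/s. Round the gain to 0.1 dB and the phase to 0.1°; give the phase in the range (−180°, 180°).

-2.2 dB, -31.3°

At s = jω = j1:
pole (s+3): 3 + j1 → |·| = √(3²+1²) = √10 ≈ 3.1623, ∠ = arctan(1/3) ≈ 18.43°
pole (s+8): 8 + j1 → |·| = √(8²+1²) = √65 ≈ 8.0623, ∠ = arctan(1/8) ≈ 7.13°
pole (s+10): 10 + j1 → |·| = √(10²+1²) = √101 ≈ 10.05, ∠ = arctan(1/10) ≈ 5.71°
|L| = 200 / 256.23 ≈ 0.78055
Gain = 20 log₁₀(0.78055) ≈ -2.15 dB
∠L = 0.00° − 31.27° = -31.27°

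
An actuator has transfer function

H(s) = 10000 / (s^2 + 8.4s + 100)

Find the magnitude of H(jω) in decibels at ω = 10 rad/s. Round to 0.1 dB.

At s = jω = j10:
quadratic: (j10)² + 8.4·j10 + 100 = 0 + j84 → |·| ≈ 84, ∠ ≈ 90.00°
|H| = 10000 / 84 ≈ 119.05
Gain = 20 log₁₀(119.05) ≈ 41.51 dB

41.5 dB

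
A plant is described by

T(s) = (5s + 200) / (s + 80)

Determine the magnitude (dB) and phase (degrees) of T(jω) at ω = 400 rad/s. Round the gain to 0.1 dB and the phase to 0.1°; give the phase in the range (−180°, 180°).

Substitute s = j400:
Numerator: 5(j400) + 200 = 200 + j2000
Denominator: (j400) + 80 = 80 + j400
|N| = √(200² + 2000²) ≈ 2010, ∠N ≈ 84.29°
|D| = √(80² + 400²) ≈ 407.92, ∠D ≈ 78.69°
|T| = 2010 / 407.92 ≈ 4.9274
Gain = 20 log₁₀(4.9274) ≈ 13.85 dB
∠T = 84.29° − 78.69° = 5.60°

13.9 dB, 5.6°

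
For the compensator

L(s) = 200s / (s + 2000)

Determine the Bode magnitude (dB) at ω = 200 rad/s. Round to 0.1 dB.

26.0 dB

At s = jω = j200:
zero at origin: s = j200 → |·| = 200, ∠ = 90.00°
pole (s+2000): 2000 + j200 → |·| = √(2000²+200²) = √4040000 ≈ 2010, ∠ = arctan(200/2000) ≈ 5.71°
|L| = 200 · 200 / 2010 ≈ 19.9
Gain = 20 log₁₀(19.9) ≈ 25.98 dB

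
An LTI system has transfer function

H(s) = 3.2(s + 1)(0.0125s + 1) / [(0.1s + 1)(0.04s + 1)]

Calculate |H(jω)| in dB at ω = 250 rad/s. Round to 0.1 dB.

20.4 dB

At ω = 250 rad/s:
zero (1 + j250·1) = 1 + j250 → |·| ≈ 250, ∠ ≈ 89.77°
zero (1 + j250·0.0125) = 1 + j3.125 → |·| ≈ 3.2811, ∠ ≈ 72.26°
pole (1 + j250·0.1) = 1 + j25 → |·| ≈ 25.02, ∠ ≈ 87.71°
pole (1 + j250·0.04) = 1 + j10 → |·| ≈ 10.05, ∠ ≈ 84.29°
|H| = 3.2 · 250 · 3.2811 / (25.02 · 10.05) ≈ 10.439
Gain = 20 log₁₀(10.439) ≈ 20.37 dB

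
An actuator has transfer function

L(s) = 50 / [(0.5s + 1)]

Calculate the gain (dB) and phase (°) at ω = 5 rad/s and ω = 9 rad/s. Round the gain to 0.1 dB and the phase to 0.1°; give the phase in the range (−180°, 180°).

ω = 5: 25.4 dB, -68.2°; ω = 9: 20.7 dB, -77.5°

At ω = 5 rad/s:
pole (1 + j5·0.5) = 1 + j2.5 → |·| ≈ 2.6926, ∠ ≈ 68.20°
|L| = 50 · 1 / (2.6926) ≈ 18.569
Gain = 20 log₁₀(18.569) ≈ 25.38 dB
∠L = (0°) − (68.20°) = -68.20°

At ω = 9 rad/s:
pole (1 + j9·0.5) = 1 + j4.5 → |·| ≈ 4.6098, ∠ ≈ 77.47°
|L| = 50 · 1 / (4.6098) ≈ 10.846
Gain = 20 log₁₀(10.846) ≈ 20.71 dB
∠L = (0°) − (77.47°) = -77.47°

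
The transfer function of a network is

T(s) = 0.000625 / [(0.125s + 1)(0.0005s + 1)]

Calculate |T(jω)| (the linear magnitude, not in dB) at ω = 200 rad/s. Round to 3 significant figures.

At ω = 200 rad/s:
pole (1 + j200·0.125) = 1 + j25 → |·| ≈ 25.02, ∠ ≈ 87.71°
pole (1 + j200·0.0005) = 1 + j0.1 → |·| ≈ 1.005, ∠ ≈ 5.71°
|T| = 0.000625 · 1 / (25.02 · 1.005) ≈ 2.4856e-05

2.49e-05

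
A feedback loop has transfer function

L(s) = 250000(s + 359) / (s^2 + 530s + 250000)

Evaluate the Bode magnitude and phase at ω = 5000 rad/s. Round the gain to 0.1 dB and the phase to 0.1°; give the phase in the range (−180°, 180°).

34.0 dB, -88.0°

At s = jω = j5000:
zero (s+359): 359 + j5000 → |·| = √(359²+5000²) = √25128881 ≈ 5012.9, ∠ = arctan(5000/359) ≈ 85.89°
quadratic: (j5000)² + 530·j5000 + 250000 = -24750000 + j2650000 → |·| ≈ 2.4891e+07, ∠ ≈ 173.89°
|L| = 250000 · 5012.9 / 2.4891e+07 ≈ 50.349
Gain = 20 log₁₀(50.349) ≈ 34.04 dB
∠L = 85.89° − 173.89° = -88.00°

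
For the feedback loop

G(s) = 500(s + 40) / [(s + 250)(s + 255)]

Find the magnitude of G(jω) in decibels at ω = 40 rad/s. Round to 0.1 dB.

At s = jω = j40:
zero (s+40): 40 + j40 → |·| = √(40²+40²) = √3200 ≈ 56.569, ∠ = arctan(40/40) ≈ 45.00°
pole (s+250): 250 + j40 → |·| = √(250²+40²) = √64100 ≈ 253.18, ∠ = arctan(40/250) ≈ 9.09°
pole (s+255): 255 + j40 → |·| = √(255²+40²) = √66625 ≈ 258.12, ∠ = arctan(40/255) ≈ 8.91°
|G| = 500 · 56.569 / 65351 ≈ 0.43281
Gain = 20 log₁₀(0.43281) ≈ -7.27 dB

-7.3 dB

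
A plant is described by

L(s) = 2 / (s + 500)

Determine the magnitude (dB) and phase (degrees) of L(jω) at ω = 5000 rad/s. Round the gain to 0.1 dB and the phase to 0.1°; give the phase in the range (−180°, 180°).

At s = jω = j5000:
pole (s+500): 500 + j5000 → |·| = √(500²+5000²) = √25250000 ≈ 5024.9, ∠ = arctan(5000/500) ≈ 84.29°
|L| = 2 / 5024.9 ≈ 0.00039802
Gain = 20 log₁₀(0.00039802) ≈ -68.00 dB
∠L = 0.00° − 84.29° = -84.29°

-68.0 dB, -84.3°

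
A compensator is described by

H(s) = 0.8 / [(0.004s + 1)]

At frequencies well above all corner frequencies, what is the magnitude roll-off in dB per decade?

Each pole contributes −20 dB/decade at high frequency; each zero contributes +20 dB/decade.
Net: 0 zero(s) − 1 pole(s) → -20 dB/decade.

-20 dB/decade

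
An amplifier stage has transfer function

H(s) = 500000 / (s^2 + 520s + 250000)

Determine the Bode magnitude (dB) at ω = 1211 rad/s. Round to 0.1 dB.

-8.8 dB

At s = jω = j1211:
quadratic: (j1211)² + 520·j1211 + 250000 = -1216521 + j629720 → |·| ≈ 1.3698e+06, ∠ ≈ 152.63°
|H| = 500000 / 1.3698e+06 ≈ 0.36502
Gain = 20 log₁₀(0.36502) ≈ -8.75 dB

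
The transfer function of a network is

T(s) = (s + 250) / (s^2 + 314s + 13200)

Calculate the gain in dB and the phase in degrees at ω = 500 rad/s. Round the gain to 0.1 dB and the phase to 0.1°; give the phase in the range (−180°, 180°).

-54.1 dB, -83.0°

Substitute s = j500:
Numerator: (j500) + 250 = 250 + j500
Denominator: (j500)^2 + 314(j500) + 13200 = -236800 + j157000
|N| = √(250² + 500²) ≈ 559.02, ∠N ≈ 63.43°
|D| = √(236800² + 157000²) ≈ 2.8412e+05, ∠D ≈ 146.46°
|T| = 559.02 / 2.8412e+05 ≈ 0.0019675
Gain = 20 log₁₀(0.0019675) ≈ -54.12 dB
∠T = 63.43° − 146.46° = -83.03°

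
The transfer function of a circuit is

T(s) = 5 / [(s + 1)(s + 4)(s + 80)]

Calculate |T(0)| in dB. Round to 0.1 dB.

-36.1 dB

T(0) = 5 / (1·4·80) = 0.015625
20 log₁₀(0.015625) ≈ -36.12 dB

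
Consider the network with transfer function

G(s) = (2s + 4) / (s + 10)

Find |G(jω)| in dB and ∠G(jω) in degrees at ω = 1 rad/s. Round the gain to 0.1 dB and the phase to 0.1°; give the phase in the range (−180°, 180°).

-7.0 dB, 20.9°

Substitute s = j1:
Numerator: 2(j1) + 4 = 4 + j2
Denominator: (j1) + 10 = 10 + j1
|N| = √(4² + 2²) ≈ 4.4721, ∠N ≈ 26.57°
|D| = √(10² + 1²) ≈ 10.05, ∠D ≈ 5.71°
|G| = 4.4721 / 10.05 ≈ 0.44499
Gain = 20 log₁₀(0.44499) ≈ -7.03 dB
∠G = 26.57° − 5.71° = 20.86°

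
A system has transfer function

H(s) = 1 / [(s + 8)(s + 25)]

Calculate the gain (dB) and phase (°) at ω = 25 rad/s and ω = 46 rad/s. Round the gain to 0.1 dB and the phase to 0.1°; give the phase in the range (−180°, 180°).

ω = 25: -59.4 dB, -117.3°; ω = 46: -67.8 dB, -141.6°

At s = jω = j25:
pole (s+8): 8 + j25 → |·| = √(8²+25²) = √689 ≈ 26.249, ∠ = arctan(25/8) ≈ 72.26°
pole (s+25): 25 + j25 → |·| = √(25²+25²) = √1250 ≈ 35.355, ∠ = arctan(25/25) ≈ 45.00°
|H| = 1 / 928.03 ≈ 0.0010776
Gain = 20 log₁₀(0.0010776) ≈ -59.35 dB
∠H = 0.00° − 117.26° = -117.26°

At s = jω = j46:
pole (s+8): 8 + j46 → |·| = √(8²+46²) = √2180 ≈ 46.69, ∠ = arctan(46/8) ≈ 80.13°
pole (s+25): 25 + j46 → |·| = √(25²+46²) = √2741 ≈ 52.355, ∠ = arctan(46/25) ≈ 61.48°
|H| = 1 / 2444.5 ≈ 0.00040908
Gain = 20 log₁₀(0.00040908) ≈ -67.76 dB
∠H = 0.00° − 141.61° = -141.61°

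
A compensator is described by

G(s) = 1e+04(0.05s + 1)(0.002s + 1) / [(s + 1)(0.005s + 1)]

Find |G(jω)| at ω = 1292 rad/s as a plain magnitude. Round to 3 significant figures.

212

At ω = 1292 rad/s:
zero (1 + j1292·0.05) = 1 + j64.6 → |·| ≈ 64.608, ∠ ≈ 89.11°
zero (1 + j1292·0.002) = 1 + j2.584 → |·| ≈ 2.7708, ∠ ≈ 68.84°
pole (1 + j1292·1) = 1 + j1292 → |·| ≈ 1292, ∠ ≈ 89.96°
pole (1 + j1292·0.005) = 1 + j6.46 → |·| ≈ 6.5369, ∠ ≈ 81.20°
|G| = 1e+04 · 64.608 · 2.7708 / (1292 · 6.5369) ≈ 211.96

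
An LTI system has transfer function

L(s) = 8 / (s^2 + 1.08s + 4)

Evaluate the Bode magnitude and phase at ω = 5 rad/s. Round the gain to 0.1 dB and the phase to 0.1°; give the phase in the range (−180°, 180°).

-8.7 dB, -165.6°

At s = jω = j5:
quadratic: (j5)² + 1.08·j5 + 4 = -21 + j5.4 → |·| ≈ 21.683, ∠ ≈ 165.58°
|L| = 8 / 21.683 ≈ 0.36895
Gain = 20 log₁₀(0.36895) ≈ -8.66 dB
∠L = 0.00° − 165.58° = -165.58°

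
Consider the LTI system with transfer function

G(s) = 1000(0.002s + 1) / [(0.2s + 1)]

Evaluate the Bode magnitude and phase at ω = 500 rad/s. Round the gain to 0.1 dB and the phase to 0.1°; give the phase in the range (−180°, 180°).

23.0 dB, -44.4°

At ω = 500 rad/s:
zero (1 + j500·0.002) = 1 + j1 → |·| ≈ 1.4142, ∠ ≈ 45.00°
pole (1 + j500·0.2) = 1 + j100 → |·| ≈ 100, ∠ ≈ 89.43°
|G| = 1000 · 1.4142 / (100) ≈ 14.142
Gain = 20 log₁₀(14.142) ≈ 23.01 dB
∠G = (45.00°) − (89.43°) = -44.43°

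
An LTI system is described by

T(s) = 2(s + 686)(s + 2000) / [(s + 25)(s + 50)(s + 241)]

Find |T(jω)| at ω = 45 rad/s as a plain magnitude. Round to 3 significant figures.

3.24

At s = jω = j45:
zero (s+686): 686 + j45 → |·| = √(686²+45²) = √472621 ≈ 687.47, ∠ = arctan(45/686) ≈ 3.75°
zero (s+2000): 2000 + j45 → |·| = √(2000²+45²) = √4002025 ≈ 2000.5, ∠ = arctan(45/2000) ≈ 1.29°
pole (s+25): 25 + j45 → |·| = √(25²+45²) = √2650 ≈ 51.478, ∠ = arctan(45/25) ≈ 60.95°
pole (s+50): 50 + j45 → |·| = √(50²+45²) = √4525 ≈ 67.268, ∠ = arctan(45/50) ≈ 41.99°
pole (s+241): 241 + j45 → |·| = √(241²+45²) = √60106 ≈ 245.17, ∠ = arctan(45/241) ≈ 10.58°
|T| = 2 · 1.3753e+06 / 8.4898e+05 ≈ 3.2399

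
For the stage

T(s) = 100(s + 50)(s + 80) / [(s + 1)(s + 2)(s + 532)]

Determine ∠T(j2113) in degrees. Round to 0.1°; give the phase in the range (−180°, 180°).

At s = jω = j2113:
zero (s+50): 50 + j2113 → |·| = √(50²+2113²) = √4467269 ≈ 2113.6, ∠ = arctan(2113/50) ≈ 88.64°
zero (s+80): 80 + j2113 → |·| = √(80²+2113²) = √4471169 ≈ 2114.5, ∠ = arctan(2113/80) ≈ 87.83°
pole (s+1): 1 + j2113 → |·| = √(1²+2113²) = √4464770 ≈ 2113, ∠ = arctan(2113/1) ≈ 89.97°
pole (s+2): 2 + j2113 → |·| = √(2²+2113²) = √4464773 ≈ 2113, ∠ = arctan(2113/2) ≈ 89.95°
pole (s+532): 532 + j2113 → |·| = √(532²+2113²) = √4747793 ≈ 2178.9, ∠ = arctan(2113/532) ≈ 75.87°
∠T = 176.47° − 255.79° = -79.32°

-79.3°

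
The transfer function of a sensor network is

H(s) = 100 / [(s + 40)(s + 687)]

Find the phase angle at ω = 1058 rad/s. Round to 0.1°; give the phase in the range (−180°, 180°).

At s = jω = j1058:
pole (s+40): 40 + j1058 → |·| = √(40²+1058²) = √1120964 ≈ 1058.8, ∠ = arctan(1058/40) ≈ 87.83°
pole (s+687): 687 + j1058 → |·| = √(687²+1058²) = √1591333 ≈ 1261.5, ∠ = arctan(1058/687) ≈ 57.00°
∠H = 0.00° − 144.83° = -144.83°

-144.8°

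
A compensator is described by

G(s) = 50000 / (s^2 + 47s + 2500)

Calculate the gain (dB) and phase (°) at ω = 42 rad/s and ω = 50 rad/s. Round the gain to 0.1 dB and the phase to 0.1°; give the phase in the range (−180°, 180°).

At s = jω = j42:
quadratic: (j42)² + 47·j42 + 2500 = 736 + j1974 → |·| ≈ 2106.7, ∠ ≈ 69.55°
|G| = 50000 / 2106.7 ≈ 23.734
Gain = 20 log₁₀(23.734) ≈ 27.51 dB
∠G = 0.00° − 69.55° = -69.55°

At s = jω = j50:
quadratic: (j50)² + 47·j50 + 2500 = 0 + j2350 → |·| ≈ 2350, ∠ ≈ 90.00°
|G| = 50000 / 2350 ≈ 21.277
Gain = 20 log₁₀(21.277) ≈ 26.56 dB
∠G = 0.00° − 90.00° = -90.00°

ω = 42: 27.5 dB, -69.6°; ω = 50: 26.6 dB, -90.0°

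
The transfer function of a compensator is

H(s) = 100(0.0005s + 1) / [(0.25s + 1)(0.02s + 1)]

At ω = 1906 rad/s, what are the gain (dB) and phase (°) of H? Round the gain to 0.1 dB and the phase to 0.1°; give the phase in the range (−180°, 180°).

-42.4 dB, -134.8°

At ω = 1906 rad/s:
zero (1 + j1906·0.0005) = 1 + j0.953 → |·| ≈ 1.3814, ∠ ≈ 43.62°
pole (1 + j1906·0.25) = 1 + j476.5 → |·| ≈ 476.5, ∠ ≈ 89.88°
pole (1 + j1906·0.02) = 1 + j38.12 → |·| ≈ 38.133, ∠ ≈ 88.50°
|H| = 100 · 1.3814 / (476.5 · 38.133) ≈ 0.0076025
Gain = 20 log₁₀(0.0076025) ≈ -42.38 dB
∠H = (43.62°) − (89.88° + 88.50°) = -134.76°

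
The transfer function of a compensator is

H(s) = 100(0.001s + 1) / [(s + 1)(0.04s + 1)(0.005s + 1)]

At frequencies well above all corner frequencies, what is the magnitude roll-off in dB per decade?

-40 dB/decade

Each pole contributes −20 dB/decade at high frequency; each zero contributes +20 dB/decade.
Net: 1 zero(s) − 3 pole(s) → -40 dB/decade.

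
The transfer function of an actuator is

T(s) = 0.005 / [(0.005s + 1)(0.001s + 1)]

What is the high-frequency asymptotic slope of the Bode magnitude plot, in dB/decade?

Each pole contributes −20 dB/decade at high frequency; each zero contributes +20 dB/decade.
Net: 0 zero(s) − 2 pole(s) → -40 dB/decade.

-40 dB/decade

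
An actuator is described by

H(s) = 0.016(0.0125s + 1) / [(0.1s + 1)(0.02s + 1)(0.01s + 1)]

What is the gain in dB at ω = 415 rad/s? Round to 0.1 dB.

At ω = 415 rad/s:
zero (1 + j415·0.0125) = 1 + j5.1875 → |·| ≈ 5.283, ∠ ≈ 79.09°
pole (1 + j415·0.1) = 1 + j41.5 → |·| ≈ 41.512, ∠ ≈ 88.62°
pole (1 + j415·0.02) = 1 + j8.3 → |·| ≈ 8.36, ∠ ≈ 83.13°
pole (1 + j415·0.01) = 1 + j4.15 → |·| ≈ 4.2688, ∠ ≈ 76.45°
|H| = 0.016 · 5.283 / (41.512 · 8.36 · 4.2688) ≈ 5.7058e-05
Gain = 20 log₁₀(5.7058e-05) ≈ -84.87 dB

-84.9 dB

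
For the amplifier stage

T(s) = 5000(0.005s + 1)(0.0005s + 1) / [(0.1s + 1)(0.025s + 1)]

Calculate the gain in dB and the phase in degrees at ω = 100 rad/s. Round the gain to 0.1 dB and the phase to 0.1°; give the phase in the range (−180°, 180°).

46.3 dB, -123.1°

At ω = 100 rad/s:
zero (1 + j100·0.005) = 1 + j0.5 → |·| ≈ 1.118, ∠ ≈ 26.57°
zero (1 + j100·0.0005) = 1 + j0.05 → |·| ≈ 1.0012, ∠ ≈ 2.86°
pole (1 + j100·0.1) = 1 + j10 → |·| ≈ 10.05, ∠ ≈ 84.29°
pole (1 + j100·0.025) = 1 + j2.5 → |·| ≈ 2.6926, ∠ ≈ 68.20°
|T| = 5000 · 1.118 · 1.0012 / (10.05 · 2.6926) ≈ 206.82
Gain = 20 log₁₀(206.82) ≈ 46.31 dB
∠T = (26.57° + 2.86°) − (84.29° + 68.20°) = -123.06°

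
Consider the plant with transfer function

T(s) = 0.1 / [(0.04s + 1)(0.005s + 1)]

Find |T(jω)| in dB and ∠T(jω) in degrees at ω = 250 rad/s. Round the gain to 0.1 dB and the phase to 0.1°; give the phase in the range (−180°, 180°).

At ω = 250 rad/s:
pole (1 + j250·0.04) = 1 + j10 → |·| ≈ 10.05, ∠ ≈ 84.29°
pole (1 + j250·0.005) = 1 + j1.25 → |·| ≈ 1.6008, ∠ ≈ 51.34°
|T| = 0.1 · 1 / (10.05 · 1.6008) ≈ 0.0062158
Gain = 20 log₁₀(0.0062158) ≈ -44.13 dB
∠T = (0°) − (84.29° + 51.34°) = -135.63°

-44.1 dB, -135.6°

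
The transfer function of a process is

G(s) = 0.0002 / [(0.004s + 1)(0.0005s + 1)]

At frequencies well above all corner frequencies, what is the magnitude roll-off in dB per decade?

-40 dB/decade

Each pole contributes −20 dB/decade at high frequency; each zero contributes +20 dB/decade.
Net: 0 zero(s) − 2 pole(s) → -40 dB/decade.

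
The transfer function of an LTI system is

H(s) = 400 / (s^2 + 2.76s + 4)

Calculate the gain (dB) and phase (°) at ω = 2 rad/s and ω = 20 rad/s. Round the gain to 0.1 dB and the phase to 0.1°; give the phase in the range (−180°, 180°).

At s = jω = j2:
quadratic: (j2)² + 2.76·j2 + 4 = 0 + j5.52 → |·| ≈ 5.52, ∠ ≈ 90.00°
|H| = 400 / 5.52 ≈ 72.464
Gain = 20 log₁₀(72.464) ≈ 37.20 dB
∠H = 0.00° − 90.00° = -90.00°

At s = jω = j20:
quadratic: (j20)² + 2.76·j20 + 4 = -396 + j55.2 → |·| ≈ 399.83, ∠ ≈ 172.06°
|H| = 400 / 399.83 ≈ 1.0004
Gain = 20 log₁₀(1.0004) ≈ 0.00 dB
∠H = 0.00° − 172.06° = -172.06°

ω = 2: 37.2 dB, -90.0°; ω = 20: 0.0 dB, -172.1°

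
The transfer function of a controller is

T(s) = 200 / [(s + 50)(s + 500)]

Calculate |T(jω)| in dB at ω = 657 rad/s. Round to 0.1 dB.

At s = jω = j657:
pole (s+50): 50 + j657 → |·| = √(50²+657²) = √434149 ≈ 658.9, ∠ = arctan(657/50) ≈ 85.65°
pole (s+500): 500 + j657 → |·| = √(500²+657²) = √681649 ≈ 825.62, ∠ = arctan(657/500) ≈ 52.73°
|T| = 200 / 5.44e+05 ≈ 0.00036765
Gain = 20 log₁₀(0.00036765) ≈ -68.69 dB

-68.7 dB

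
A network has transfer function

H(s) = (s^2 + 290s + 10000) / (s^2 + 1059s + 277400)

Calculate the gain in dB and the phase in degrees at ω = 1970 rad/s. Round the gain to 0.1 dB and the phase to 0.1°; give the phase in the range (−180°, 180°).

-0.5 dB, 21.7°

Substitute s = j1970:
Numerator: (j1970)^2 + 290(j1970) + 10000 = -3870900 + j571300
Denominator: (j1970)^2 + 1059(j1970) + 277400 = -3603500 + j2086230
|N| = √(3870900² + 571300²) ≈ 3.9128e+06, ∠N ≈ 171.60°
|D| = √(3603500² + 2086230²) ≈ 4.1638e+06, ∠D ≈ 149.93°
|H| = 3.9128e+06 / 4.1638e+06 ≈ 0.93972
Gain = 20 log₁₀(0.93972) ≈ -0.54 dB
∠H = 171.60° − 149.93° = 21.67°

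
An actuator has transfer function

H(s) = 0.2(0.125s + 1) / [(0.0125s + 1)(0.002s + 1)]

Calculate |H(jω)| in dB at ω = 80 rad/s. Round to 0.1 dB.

At ω = 80 rad/s:
zero (1 + j80·0.125) = 1 + j10 → |·| ≈ 10.05, ∠ ≈ 84.29°
pole (1 + j80·0.0125) = 1 + j1 → |·| ≈ 1.4142, ∠ ≈ 45.00°
pole (1 + j80·0.002) = 1 + j0.16 → |·| ≈ 1.0127, ∠ ≈ 9.09°
|H| = 0.2 · 10.05 / (1.4142 · 1.0127) ≈ 1.4035
Gain = 20 log₁₀(1.4035) ≈ 2.94 dB

2.9 dB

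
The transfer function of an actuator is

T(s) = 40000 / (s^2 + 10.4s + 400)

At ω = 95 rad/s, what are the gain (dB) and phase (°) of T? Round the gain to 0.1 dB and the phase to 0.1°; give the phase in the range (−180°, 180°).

At s = jω = j95:
quadratic: (j95)² + 10.4·j95 + 400 = -8625 + j988 → |·| ≈ 8681.4, ∠ ≈ 173.47°
|T| = 40000 / 8681.4 ≈ 4.6076
Gain = 20 log₁₀(4.6076) ≈ 13.27 dB
∠T = 0.00° − 173.47° = -173.47°

13.3 dB, -173.5°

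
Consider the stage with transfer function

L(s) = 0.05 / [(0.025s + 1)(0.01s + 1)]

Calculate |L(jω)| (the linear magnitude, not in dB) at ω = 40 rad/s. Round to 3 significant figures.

At ω = 40 rad/s:
pole (1 + j40·0.025) = 1 + j1 → |·| ≈ 1.4142, ∠ ≈ 45.00°
pole (1 + j40·0.01) = 1 + j0.4 → |·| ≈ 1.077, ∠ ≈ 21.80°
|L| = 0.05 · 1 / (1.4142 · 1.077) ≈ 0.032828

0.0328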